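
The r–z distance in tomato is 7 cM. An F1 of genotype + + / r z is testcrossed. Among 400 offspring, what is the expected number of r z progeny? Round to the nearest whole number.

A map distance of 7 cM corresponds to a recombination frequency of 0.070.
The F1 is + + / r z, so r z is a parental gamete class with expected frequency (1 − r)/2 = 0.930/2 = 0.4650.
Expected number = 0.4650 × 400 = 186.00 ≈ 186.

186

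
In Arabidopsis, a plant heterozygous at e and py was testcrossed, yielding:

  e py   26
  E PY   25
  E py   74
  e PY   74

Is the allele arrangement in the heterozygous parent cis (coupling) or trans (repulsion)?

trans

The two most frequent classes are E py (74) and e PY (74); these are the parental (non-recombinant) types.
So the F1 carried E py on one chromosome and e PY on the other — the recessive alleles are on opposite chromosomes (trans / repulsion).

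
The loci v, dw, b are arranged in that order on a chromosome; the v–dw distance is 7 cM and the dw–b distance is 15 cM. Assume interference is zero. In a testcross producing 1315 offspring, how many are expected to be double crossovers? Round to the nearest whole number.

14

Map distances give recombination frequencies of 0.070 and 0.150 for the two intervals.
With no interference, expected double-crossover frequency = 0.070 × 0.150 = 0.01050.
Expected number = 0.01050 × 1315 = 13.81 ≈ 14.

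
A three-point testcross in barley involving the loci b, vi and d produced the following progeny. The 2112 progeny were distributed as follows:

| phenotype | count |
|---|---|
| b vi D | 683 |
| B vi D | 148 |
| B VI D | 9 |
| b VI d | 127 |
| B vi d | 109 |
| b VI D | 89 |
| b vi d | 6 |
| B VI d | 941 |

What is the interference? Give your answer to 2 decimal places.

0.49

The two most frequent reciprocal classes, b vi D and B VI d, are the parental types, so the F1 was b vi D / B VI d.
The two rarest classes, b vi d and B VI D, are the double crossovers. Comparing them with the parentals, only the d allele has switched, so d is the middle locus and the order is vi – d – b.
vi–d: (198 + 15)/2112 = 0.1009; d–b: (275 + 15)/2112 = 0.1373.
Expected DCO frequency = 0.1009 × 0.1373 ≈ 0.01385; observed = 15/2112 ≈ 0.00710.
Coefficient of coincidence = 0.00710/0.01385 ≈ 0.51; interference = 1 − 0.51 = 0.49.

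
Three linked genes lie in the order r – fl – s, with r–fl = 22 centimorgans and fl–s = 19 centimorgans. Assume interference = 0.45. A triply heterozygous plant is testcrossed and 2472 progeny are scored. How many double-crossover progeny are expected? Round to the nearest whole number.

Map distances give recombination frequencies of 0.220 and 0.190 for the two intervals.
With interference 0.45 (so coincidence = 0.55), expected double-crossover frequency = 0.220 × 0.190 × 0.55 = 0.02299.
Expected number = 0.02299 × 2472 = 56.83 ≈ 57.

57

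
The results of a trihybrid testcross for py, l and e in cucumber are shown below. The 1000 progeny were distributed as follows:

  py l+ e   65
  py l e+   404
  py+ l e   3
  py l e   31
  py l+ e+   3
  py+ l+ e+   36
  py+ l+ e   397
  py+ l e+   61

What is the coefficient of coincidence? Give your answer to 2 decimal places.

The two most frequent reciprocal classes, py l e+ and py+ l+ e, are the parental types, so the F1 was py l e+ / py+ l+ e.
The two rarest classes, py l+ e+ and py+ l e, are the double crossovers. Comparing them with the parentals, only the l allele has switched, so l is the middle locus and the order is py – l – e.
py–l: (126 + 6)/1000 = 0.1320; l–e: (67 + 6)/1000 = 0.0730.
Expected DCO frequency = 0.1320 × 0.0730 ≈ 0.00964; observed = 6/1000 ≈ 0.00600.
Coefficient of coincidence = 0.00600/0.00964 ≈ 0.62.

0.62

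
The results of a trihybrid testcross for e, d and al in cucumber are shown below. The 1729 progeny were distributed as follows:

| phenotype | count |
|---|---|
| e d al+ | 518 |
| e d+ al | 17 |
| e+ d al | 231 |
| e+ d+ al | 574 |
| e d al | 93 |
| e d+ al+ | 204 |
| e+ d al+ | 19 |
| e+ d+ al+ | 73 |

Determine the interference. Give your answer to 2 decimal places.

The two most frequent reciprocal classes, e+ d+ al and e d al+, are the parental types, so the F1 was e+ d+ al / e d al+.
The two rarest classes, e d+ al and e+ d al+, are the double crossovers. Comparing them with the parentals, only the e allele has switched, so e is the middle locus and the order is al – e – d.
al–e: (166 + 36)/1729 = 0.1168; e–d: (435 + 36)/1729 = 0.2724.
Expected DCO frequency = 0.1168 × 0.2724 ≈ 0.03182; observed = 36/1729 ≈ 0.02082.
Coefficient of coincidence = 0.02082/0.03182 ≈ 0.65; interference = 1 − 0.65 = 0.35.

0.35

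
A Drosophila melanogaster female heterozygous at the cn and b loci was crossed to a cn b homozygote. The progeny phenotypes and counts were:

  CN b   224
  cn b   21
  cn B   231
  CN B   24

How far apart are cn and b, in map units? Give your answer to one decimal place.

The two most frequent classes, CN b (224) and cn B (231), are the parental types, so the F1 was CN b / cn B.
The recombinant classes are CN B and cn b: 24 + 21 = 45.
Recombination frequency = 45/500 = 0.0900 ≈ 9.0%, i.e. 9.0 map units.

9.0 map units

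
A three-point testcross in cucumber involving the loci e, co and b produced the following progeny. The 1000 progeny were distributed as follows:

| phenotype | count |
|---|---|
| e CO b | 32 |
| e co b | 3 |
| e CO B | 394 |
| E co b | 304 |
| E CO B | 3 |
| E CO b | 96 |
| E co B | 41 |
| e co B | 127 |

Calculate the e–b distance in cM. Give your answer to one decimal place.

7.9 cM

The two most frequent reciprocal classes, e CO B and E co b, are the parental types, so the F1 was e CO B / E co b.
The two rarest classes, E CO B and e co b, are the double crossovers. Comparing them with the parentals, only the e allele has switched, so e is the middle locus and the order is co – e – b.
Crossovers in the e–b interval produce the single-crossover classes e CO b and E co B (32 + 41 = 73) plus the double crossovers (6).
RF(e–b) = (73 + 6) / 1000 = 79/1000 = 0.0790 → 7.9 cM.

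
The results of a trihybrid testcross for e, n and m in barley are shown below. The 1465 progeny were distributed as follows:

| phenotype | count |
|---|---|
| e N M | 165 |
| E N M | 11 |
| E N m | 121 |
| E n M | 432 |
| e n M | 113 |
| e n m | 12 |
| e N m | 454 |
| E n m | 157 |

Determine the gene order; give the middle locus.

The two most frequent reciprocal classes, e N m and E n M, are the parental types, so the F1 was e N m / E n M.
The two rarest classes, e n m and E N M, are the double crossovers. Comparing them with the parentals, only the n allele has switched, so n is the middle locus and the order is e – n – m.

n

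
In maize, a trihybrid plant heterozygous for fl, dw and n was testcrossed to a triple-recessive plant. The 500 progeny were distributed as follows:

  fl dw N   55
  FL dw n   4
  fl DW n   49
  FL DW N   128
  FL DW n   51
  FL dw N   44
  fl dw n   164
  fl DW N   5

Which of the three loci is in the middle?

The two most frequent reciprocal classes, fl dw n and FL DW N, are the parental types, so the F1 was fl dw n / FL DW N.
The two rarest classes, FL dw n and fl DW N, are the double crossovers. Comparing them with the parentals, only the fl allele has switched, so fl is the middle locus and the order is dw – fl – n.

fl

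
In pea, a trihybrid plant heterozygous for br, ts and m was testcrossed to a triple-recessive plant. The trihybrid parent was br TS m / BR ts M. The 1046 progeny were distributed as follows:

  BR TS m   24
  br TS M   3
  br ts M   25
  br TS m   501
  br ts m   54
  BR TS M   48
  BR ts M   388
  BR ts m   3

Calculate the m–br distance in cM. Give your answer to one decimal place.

5.3 cM

The two rarest classes, br TS M and BR ts m, are the double crossovers. Comparing them with the parentals, only the m allele has switched, so m is the middle locus and the order is br – m – ts.
Crossovers in the br–m interval produce the single-crossover classes BR TS m and br ts M (24 + 25 = 49) plus the double crossovers (6).
RF(br–m) = (49 + 6) / 1046 = 55/1046 = 0.0526 → 5.3 cM.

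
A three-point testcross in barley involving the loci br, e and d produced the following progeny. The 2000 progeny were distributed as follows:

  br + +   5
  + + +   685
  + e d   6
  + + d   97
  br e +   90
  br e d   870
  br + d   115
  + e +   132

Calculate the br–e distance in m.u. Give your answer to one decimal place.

The two most frequent reciprocal classes, + + + and br e d, are the parental types, so the F1 was + + + / br e d.
The two rarest classes, br + + and + e d, are the double crossovers. Comparing them with the parentals, only the br allele has switched, so br is the middle locus and the order is d – br – e.
Crossovers in the br–e interval produce the single-crossover classes + e + and br + d (132 + 115 = 247) plus the double crossovers (11).
RF(br–e) = (247 + 11) / 2000 = 258/2000 = 0.1290 → 12.9 m.u.

12.9 m.u.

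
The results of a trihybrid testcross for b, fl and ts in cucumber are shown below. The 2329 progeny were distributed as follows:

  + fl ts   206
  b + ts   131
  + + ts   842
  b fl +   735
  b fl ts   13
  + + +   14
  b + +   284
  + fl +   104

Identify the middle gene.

The two most frequent reciprocal classes, + + ts and b fl +, are the parental types, so the F1 was + + ts / b fl +.
The two rarest classes, + + + and b fl ts, are the double crossovers. Comparing them with the parentals, only the ts allele has switched, so ts is the middle locus and the order is fl – ts – b.

ts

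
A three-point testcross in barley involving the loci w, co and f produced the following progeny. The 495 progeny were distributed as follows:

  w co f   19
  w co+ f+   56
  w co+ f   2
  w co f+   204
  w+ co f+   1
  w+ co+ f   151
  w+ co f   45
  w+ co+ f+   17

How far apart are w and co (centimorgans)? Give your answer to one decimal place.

21.0 centimorgans

The two most frequent reciprocal classes, w co f+ and w+ co+ f, are the parental types, so the F1 was w co f+ / w+ co+ f.
The two rarest classes, w+ co f+ and w co+ f, are the double crossovers. Comparing them with the parentals, only the w allele has switched, so w is the middle locus and the order is f – w – co.
Crossovers in the w–co interval produce the single-crossover classes w co+ f+ and w+ co f (56 + 45 = 101) plus the double crossovers (3).
RF(w–co) = (101 + 3) / 495 = 104/495 = 0.2101 → 21.0 centimorgans.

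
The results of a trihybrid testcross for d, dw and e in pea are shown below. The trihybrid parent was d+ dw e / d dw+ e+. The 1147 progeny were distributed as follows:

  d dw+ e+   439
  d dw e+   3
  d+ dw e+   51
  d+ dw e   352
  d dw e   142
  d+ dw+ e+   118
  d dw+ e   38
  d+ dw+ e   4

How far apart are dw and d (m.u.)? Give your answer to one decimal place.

23.3 m.u.

The two rarest classes, d+ dw+ e and d dw e+, are the double crossovers. Comparing them with the parentals, only the dw allele has switched, so dw is the middle locus and the order is d – dw – e.
Crossovers in the d–dw interval produce the single-crossover classes d dw e and d+ dw+ e+ (142 + 118 = 260) plus the double crossovers (7).
RF(d–dw) = (260 + 7) / 1147 = 267/1147 = 0.2328 → 23.3 m.u.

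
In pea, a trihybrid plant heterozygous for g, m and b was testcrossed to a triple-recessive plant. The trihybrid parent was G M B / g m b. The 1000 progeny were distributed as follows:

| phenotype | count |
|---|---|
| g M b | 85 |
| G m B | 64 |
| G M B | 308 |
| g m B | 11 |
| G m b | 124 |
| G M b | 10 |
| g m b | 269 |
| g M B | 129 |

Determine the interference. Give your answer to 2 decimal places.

The two rarest classes, G M b and g m B, are the double crossovers. Comparing them with the parentals, only the b allele has switched, so b is the middle locus and the order is m – b – g.
m–b: (149 + 21)/1000 = 0.1700; b–g: (253 + 21)/1000 = 0.2740.
Expected DCO frequency = 0.1700 × 0.2740 ≈ 0.04658; observed = 21/1000 ≈ 0.02100.
Coefficient of coincidence = 0.02100/0.04658 ≈ 0.45; interference = 1 − 0.45 = 0.55.

0.55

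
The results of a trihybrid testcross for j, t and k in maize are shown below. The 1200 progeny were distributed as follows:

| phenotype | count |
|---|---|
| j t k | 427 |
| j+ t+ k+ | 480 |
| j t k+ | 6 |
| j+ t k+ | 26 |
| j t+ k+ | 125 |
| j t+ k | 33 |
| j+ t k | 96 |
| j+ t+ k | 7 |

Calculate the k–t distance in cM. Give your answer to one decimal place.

The two most frequent reciprocal classes, j t k and j+ t+ k+, are the parental types, so the F1 was j t k / j+ t+ k+.
The two rarest classes, j t k+ and j+ t+ k, are the double crossovers. Comparing them with the parentals, only the k allele has switched, so k is the middle locus and the order is t – k – j.
Crossovers in the t–k interval produce the single-crossover classes j t+ k and j+ t k+ (33 + 26 = 59) plus the double crossovers (13).
RF(t–k) = (59 + 13) / 1200 = 72/1200 = 0.0600 → 6.0 cM.

6.0 cM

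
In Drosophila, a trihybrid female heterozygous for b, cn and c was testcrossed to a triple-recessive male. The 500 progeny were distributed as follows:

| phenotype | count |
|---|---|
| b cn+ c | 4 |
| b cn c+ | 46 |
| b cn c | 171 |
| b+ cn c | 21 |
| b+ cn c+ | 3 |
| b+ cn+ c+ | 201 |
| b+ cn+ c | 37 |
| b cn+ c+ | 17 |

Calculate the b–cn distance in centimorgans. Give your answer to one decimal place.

9.0 centimorgans

The two most frequent reciprocal classes, b cn c and b+ cn+ c+, are the parental types, so the F1 was b cn c / b+ cn+ c+.
The two rarest classes, b cn+ c and b+ cn c+, are the double crossovers. Comparing them with the parentals, only the cn allele has switched, so cn is the middle locus and the order is c – cn – b.
Crossovers in the cn–b interval produce the single-crossover classes b+ cn c and b cn+ c+ (21 + 17 = 38) plus the double crossovers (7).
RF(cn–b) = (38 + 7) / 500 = 45/500 = 0.0900 → 9.0 centimorgans.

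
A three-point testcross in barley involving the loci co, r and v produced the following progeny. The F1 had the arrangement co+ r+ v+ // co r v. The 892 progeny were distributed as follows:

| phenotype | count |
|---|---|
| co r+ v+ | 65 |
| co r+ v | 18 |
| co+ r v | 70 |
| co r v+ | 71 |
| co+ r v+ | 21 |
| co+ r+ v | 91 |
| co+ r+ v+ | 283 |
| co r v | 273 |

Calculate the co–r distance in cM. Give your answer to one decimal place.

19.5 cM

The two rarest classes, co+ r v+ and co r+ v, are the double crossovers. Comparing them with the parentals, only the r allele has switched, so r is the middle locus and the order is co – r – v.
Crossovers in the co–r interval produce the single-crossover classes co r+ v+ and co+ r v (65 + 70 = 135) plus the double crossovers (39).
RF(co–r) = (135 + 39) / 892 = 174/892 = 0.1951 → 19.5 cM.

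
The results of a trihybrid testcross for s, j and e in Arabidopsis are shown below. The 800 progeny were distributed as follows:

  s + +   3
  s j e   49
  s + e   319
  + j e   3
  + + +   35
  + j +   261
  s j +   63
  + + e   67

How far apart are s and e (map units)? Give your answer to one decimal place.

The two most frequent reciprocal classes, s + e and + j +, are the parental types, so the F1 was s + e / + j +.
The two rarest classes, s + + and + j e, are the double crossovers. Comparing them with the parentals, only the e allele has switched, so e is the middle locus and the order is j – e – s.
Crossovers in the e–s interval produce the single-crossover classes + + e and s j + (67 + 63 = 130) plus the double crossovers (6).
RF(e–s) = (130 + 6) / 800 = 136/800 = 0.1700 → 17.0 map units.

17.0 map units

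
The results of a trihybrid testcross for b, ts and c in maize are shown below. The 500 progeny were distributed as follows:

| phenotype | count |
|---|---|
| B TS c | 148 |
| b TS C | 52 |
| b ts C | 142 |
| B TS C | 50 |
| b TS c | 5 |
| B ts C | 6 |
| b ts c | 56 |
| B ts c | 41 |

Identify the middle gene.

b

The two most frequent reciprocal classes, b ts C and B TS c, are the parental types, so the F1 was b ts C / B TS c.
The two rarest classes, B ts C and b TS c, are the double crossovers. Comparing them with the parentals, only the b allele has switched, so b is the middle locus and the order is ts – b – c.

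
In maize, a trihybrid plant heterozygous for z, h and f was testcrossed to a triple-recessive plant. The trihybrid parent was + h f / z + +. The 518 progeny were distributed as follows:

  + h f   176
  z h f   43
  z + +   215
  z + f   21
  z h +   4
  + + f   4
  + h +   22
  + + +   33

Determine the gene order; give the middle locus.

h

The two rarest classes, + + f and z h +, are the double crossovers. Comparing them with the parentals, only the h allele has switched, so h is the middle locus and the order is f – h – z.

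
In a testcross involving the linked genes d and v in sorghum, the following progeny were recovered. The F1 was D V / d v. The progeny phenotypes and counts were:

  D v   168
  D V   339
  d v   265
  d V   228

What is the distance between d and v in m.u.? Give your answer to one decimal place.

The recombinant classes are D v and d V: 168 + 228 = 396.
Recombination frequency = 396/1000 = 0.3960 ≈ 39.6%, i.e. 39.6 m.u.

39.6 m.u.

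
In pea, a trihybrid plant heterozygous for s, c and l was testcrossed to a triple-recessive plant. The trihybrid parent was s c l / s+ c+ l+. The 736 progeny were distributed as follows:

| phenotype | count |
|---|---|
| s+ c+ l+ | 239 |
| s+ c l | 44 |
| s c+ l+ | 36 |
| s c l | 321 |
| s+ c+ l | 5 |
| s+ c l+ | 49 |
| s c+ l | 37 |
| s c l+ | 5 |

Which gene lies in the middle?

l

The two rarest classes, s c l+ and s+ c+ l, are the double crossovers. Comparing them with the parentals, only the l allele has switched, so l is the middle locus and the order is s – l – c.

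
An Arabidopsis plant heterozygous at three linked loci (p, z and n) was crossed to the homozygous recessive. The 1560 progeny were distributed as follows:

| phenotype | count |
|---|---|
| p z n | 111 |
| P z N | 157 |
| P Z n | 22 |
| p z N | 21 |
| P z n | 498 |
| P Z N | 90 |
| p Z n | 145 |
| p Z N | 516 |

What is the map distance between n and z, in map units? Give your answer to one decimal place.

22.1 map units

The two most frequent reciprocal classes, p Z N and P z n, are the parental types, so the F1 was p Z N / P z n.
The two rarest classes, p z N and P Z n, are the double crossovers. Comparing them with the parentals, only the z allele has switched, so z is the middle locus and the order is p – z – n.
Crossovers in the z–n interval produce the single-crossover classes p Z n and P z N (145 + 157 = 302) plus the double crossovers (43).
RF(z–n) = (302 + 43) / 1560 = 345/1560 = 0.2212 → 22.1 map units.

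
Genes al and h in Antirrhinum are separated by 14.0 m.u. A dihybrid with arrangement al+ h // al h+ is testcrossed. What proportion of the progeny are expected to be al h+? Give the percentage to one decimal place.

43.0%

A map distance of 14.0 m.u. corresponds to a recombination frequency of 0.140.
The F1 is al+ h / al h+, so al h+ is a parental gamete class with expected frequency (1 − r)/2 = 0.860/2 = 0.4300.
That is 0.4300 = 43.0% of the progeny.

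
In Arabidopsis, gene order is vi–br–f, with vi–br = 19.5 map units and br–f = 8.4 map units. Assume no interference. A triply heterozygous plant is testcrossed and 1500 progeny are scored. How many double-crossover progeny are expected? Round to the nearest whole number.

Map distances give recombination frequencies of 0.195 and 0.084 for the two intervals.
With no interference, expected double-crossover frequency = 0.195 × 0.084 = 0.01638.
Expected number = 0.01638 × 1500 = 24.57 ≈ 25.

25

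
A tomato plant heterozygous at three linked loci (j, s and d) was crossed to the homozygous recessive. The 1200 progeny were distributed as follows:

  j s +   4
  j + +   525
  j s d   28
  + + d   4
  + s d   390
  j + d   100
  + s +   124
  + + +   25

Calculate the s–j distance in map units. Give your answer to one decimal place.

5.1 map units

The two most frequent reciprocal classes, j + + and + s d, are the parental types, so the F1 was j + + / + s d.
The two rarest classes, j s + and + + d, are the double crossovers. Comparing them with the parentals, only the s allele has switched, so s is the middle locus and the order is d – s – j.
Crossovers in the s–j interval produce the single-crossover classes + + + and j s d (25 + 28 = 53) plus the double crossovers (8).
RF(s–j) = (53 + 8) / 1200 = 61/1200 = 0.0508 → 5.1 map units.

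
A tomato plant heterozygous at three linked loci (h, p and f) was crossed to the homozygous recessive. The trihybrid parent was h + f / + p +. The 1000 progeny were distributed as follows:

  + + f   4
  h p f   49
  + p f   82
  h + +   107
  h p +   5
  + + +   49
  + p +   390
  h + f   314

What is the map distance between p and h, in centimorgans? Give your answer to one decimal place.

The two rarest classes, + + f and h p +, are the double crossovers. Comparing them with the parentals, only the h allele has switched, so h is the middle locus and the order is p – h – f.
Crossovers in the p–h interval produce the single-crossover classes h p f and + + + (49 + 49 = 98) plus the double crossovers (9).
RF(p–h) = (98 + 9) / 1000 = 107/1000 = 0.1070 → 10.7 centimorgans.

10.7 centimorgans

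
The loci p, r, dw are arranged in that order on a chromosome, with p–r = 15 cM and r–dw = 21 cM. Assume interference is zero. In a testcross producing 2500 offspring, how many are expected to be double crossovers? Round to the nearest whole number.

Map distances give recombination frequencies of 0.150 and 0.210 for the two intervals.
With no interference, expected double-crossover frequency = 0.150 × 0.210 = 0.03150.
Expected number = 0.03150 × 2500 = 78.75 ≈ 79.

79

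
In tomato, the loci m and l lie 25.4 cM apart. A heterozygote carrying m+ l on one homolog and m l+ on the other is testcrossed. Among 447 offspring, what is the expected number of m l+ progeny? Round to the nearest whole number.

A map distance of 25.4 cM corresponds to a recombination frequency of 0.254.
The F1 is m+ l / m l+, so m l+ is a parental gamete class with expected frequency (1 − r)/2 = 0.746/2 = 0.3730.
Expected number = 0.3730 × 447 = 166.73 ≈ 167.

167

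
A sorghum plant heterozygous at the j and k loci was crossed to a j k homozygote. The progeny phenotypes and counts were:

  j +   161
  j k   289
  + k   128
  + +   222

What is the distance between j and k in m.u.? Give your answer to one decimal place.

36.1 m.u.

The two most frequent classes, + + (222) and j k (289), are the parental types, so the F1 was + + / j k.
The recombinant classes are + k and j +: 128 + 161 = 289.
Recombination frequency = 289/800 = 0.3613 ≈ 36.1%, i.e. 36.1 m.u.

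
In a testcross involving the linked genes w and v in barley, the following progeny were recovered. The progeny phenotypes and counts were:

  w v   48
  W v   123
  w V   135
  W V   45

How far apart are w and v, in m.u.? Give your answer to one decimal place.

26.5 m.u.

The two most frequent classes, W v (123) and w V (135), are the parental types, so the F1 was W v / w V.
The recombinant classes are W V and w v: 45 + 48 = 93.
Recombination frequency = 93/351 = 0.2650 ≈ 26.5%, i.e. 26.5 m.u.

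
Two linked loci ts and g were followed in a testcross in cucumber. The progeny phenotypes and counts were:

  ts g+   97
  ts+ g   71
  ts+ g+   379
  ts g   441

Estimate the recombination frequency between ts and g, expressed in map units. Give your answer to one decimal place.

The two most frequent classes, ts+ g+ (379) and ts g (441), are the parental types, so the F1 was ts+ g+ / ts g.
The recombinant classes are ts+ g and ts g+: 71 + 97 = 168.
Recombination frequency = 168/988 = 0.1700 ≈ 17.0%, i.e. 17.0 map units.

17.0 map units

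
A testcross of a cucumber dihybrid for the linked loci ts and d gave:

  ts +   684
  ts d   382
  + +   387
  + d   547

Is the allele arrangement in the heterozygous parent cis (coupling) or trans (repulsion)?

trans

The two most frequent classes are + d (547) and ts + (684); these are the parental (non-recombinant) types.
So the F1 carried + d on one chromosome and ts + on the other — the recessive alleles are on opposite chromosomes (trans / repulsion).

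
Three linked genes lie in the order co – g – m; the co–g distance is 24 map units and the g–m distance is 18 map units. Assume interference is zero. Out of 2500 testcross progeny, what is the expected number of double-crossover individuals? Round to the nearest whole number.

Map distances give recombination frequencies of 0.240 and 0.180 for the two intervals.
With no interference, expected double-crossover frequency = 0.240 × 0.180 = 0.04320.
Expected number = 0.04320 × 2500 = 108.00 ≈ 108.

108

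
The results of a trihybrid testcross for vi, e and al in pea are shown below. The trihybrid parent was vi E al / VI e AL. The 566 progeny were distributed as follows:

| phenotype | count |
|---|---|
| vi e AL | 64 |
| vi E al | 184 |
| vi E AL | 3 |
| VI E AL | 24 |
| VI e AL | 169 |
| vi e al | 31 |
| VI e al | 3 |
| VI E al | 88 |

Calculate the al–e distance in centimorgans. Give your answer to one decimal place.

The two rarest classes, vi E AL and VI e al, are the double crossovers. Comparing them with the parentals, only the al allele has switched, so al is the middle locus and the order is e – al – vi.
Crossovers in the e–al interval produce the single-crossover classes vi e al and VI E AL (31 + 24 = 55) plus the double crossovers (6).
RF(e–al) = (55 + 6) / 566 = 61/566 = 0.1078 → 10.8 centimorgans.

10.8 centimorgans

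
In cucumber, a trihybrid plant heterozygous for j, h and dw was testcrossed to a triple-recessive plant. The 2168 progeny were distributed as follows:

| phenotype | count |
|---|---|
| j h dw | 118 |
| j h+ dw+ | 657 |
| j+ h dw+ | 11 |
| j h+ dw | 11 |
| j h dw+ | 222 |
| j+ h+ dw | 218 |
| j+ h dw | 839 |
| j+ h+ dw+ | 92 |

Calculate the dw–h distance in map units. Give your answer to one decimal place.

21.3 map units

The two most frequent reciprocal classes, j h+ dw+ and j+ h dw, are the parental types, so the F1 was j h+ dw+ / j+ h dw.
The two rarest classes, j h+ dw and j+ h dw+, are the double crossovers. Comparing them with the parentals, only the dw allele has switched, so dw is the middle locus and the order is j – dw – h.
Crossovers in the dw–h interval produce the single-crossover classes j h dw+ and j+ h+ dw (222 + 218 = 440) plus the double crossovers (22).
RF(dw–h) = (440 + 22) / 2168 = 462/2168 = 0.2131 → 21.3 map units.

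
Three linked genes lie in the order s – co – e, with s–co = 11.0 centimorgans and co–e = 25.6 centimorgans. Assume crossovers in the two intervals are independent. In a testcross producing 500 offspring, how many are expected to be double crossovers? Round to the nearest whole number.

14

Map distances give recombination frequencies of 0.110 and 0.256 for the two intervals.
With no interference, expected double-crossover frequency = 0.110 × 0.256 = 0.02816.
Expected number = 0.02816 × 500 = 14.08 ≈ 14.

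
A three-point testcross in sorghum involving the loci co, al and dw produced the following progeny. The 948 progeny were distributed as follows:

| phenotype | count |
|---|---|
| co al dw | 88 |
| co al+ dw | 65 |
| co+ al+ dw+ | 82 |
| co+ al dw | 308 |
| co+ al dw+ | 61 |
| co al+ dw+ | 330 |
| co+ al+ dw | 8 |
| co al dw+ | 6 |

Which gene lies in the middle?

The two most frequent reciprocal classes, co al+ dw+ and co+ al dw, are the parental types, so the F1 was co al+ dw+ / co+ al dw.
The two rarest classes, co al dw+ and co+ al+ dw, are the double crossovers. Comparing them with the parentals, only the al allele has switched, so al is the middle locus and the order is dw – al – co.

al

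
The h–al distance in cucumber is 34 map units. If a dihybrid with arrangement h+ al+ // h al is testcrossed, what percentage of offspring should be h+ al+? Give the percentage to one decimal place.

33.0%

A map distance of 34 map units corresponds to a recombination frequency of 0.340.
The F1 is h+ al+ / h al, so h+ al+ is a parental gamete class with expected frequency (1 − r)/2 = 0.660/2 = 0.3300.
That is 0.3300 = 33.0% of the progeny.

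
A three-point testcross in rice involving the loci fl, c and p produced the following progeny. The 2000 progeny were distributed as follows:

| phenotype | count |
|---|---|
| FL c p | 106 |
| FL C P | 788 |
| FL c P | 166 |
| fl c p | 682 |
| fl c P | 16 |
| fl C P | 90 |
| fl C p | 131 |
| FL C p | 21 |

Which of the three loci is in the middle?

p

The two most frequent reciprocal classes, FL C P and fl c p, are the parental types, so the F1 was FL C P / fl c p.
The two rarest classes, FL C p and fl c P, are the double crossovers. Comparing them with the parentals, only the p allele has switched, so p is the middle locus and the order is fl – p – c.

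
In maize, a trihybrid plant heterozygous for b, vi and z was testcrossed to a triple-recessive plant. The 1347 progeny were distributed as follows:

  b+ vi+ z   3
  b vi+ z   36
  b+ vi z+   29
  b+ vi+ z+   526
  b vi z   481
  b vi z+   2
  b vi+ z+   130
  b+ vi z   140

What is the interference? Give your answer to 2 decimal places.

The two most frequent reciprocal classes, b vi z and b+ vi+ z+, are the parental types, so the F1 was b vi z / b+ vi+ z+.
The two rarest classes, b vi z+ and b+ vi+ z, are the double crossovers. Comparing them with the parentals, only the z allele has switched, so z is the middle locus and the order is b – z – vi.
b–z: (270 + 5)/1347 = 0.2042; z–vi: (65 + 5)/1347 = 0.0520.
Expected DCO frequency = 0.2042 × 0.0520 ≈ 0.01062; observed = 5/1347 ≈ 0.00371.
Coefficient of coincidence = 0.00371/0.01062 ≈ 0.35; interference = 1 − 0.35 = 0.65.

0.65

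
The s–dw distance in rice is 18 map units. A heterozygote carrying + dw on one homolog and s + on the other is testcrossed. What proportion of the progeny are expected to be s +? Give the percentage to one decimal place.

41.0%

A map distance of 18 map units corresponds to a recombination frequency of 0.180.
The F1 is + dw / s +, so s + is a parental gamete class with expected frequency (1 − r)/2 = 0.820/2 = 0.4100.
That is 0.4100 = 41.0% of the progeny.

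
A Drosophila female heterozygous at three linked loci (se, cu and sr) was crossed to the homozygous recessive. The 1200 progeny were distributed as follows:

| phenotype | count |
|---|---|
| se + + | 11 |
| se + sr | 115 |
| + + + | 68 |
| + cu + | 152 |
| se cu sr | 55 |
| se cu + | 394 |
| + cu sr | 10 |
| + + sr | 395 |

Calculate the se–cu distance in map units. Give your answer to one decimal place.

24.0 map units

The two most frequent reciprocal classes, se cu + and + + sr, are the parental types, so the F1 was se cu + / + + sr.
The two rarest classes, se + + and + cu sr, are the double crossovers. Comparing them with the parentals, only the cu allele has switched, so cu is the middle locus and the order is sr – cu – se.
Crossovers in the cu–se interval produce the single-crossover classes + cu + and se + sr (152 + 115 = 267) plus the double crossovers (21).
RF(cu–se) = (267 + 21) / 1200 = 288/1200 = 0.2400 → 24.0 map units.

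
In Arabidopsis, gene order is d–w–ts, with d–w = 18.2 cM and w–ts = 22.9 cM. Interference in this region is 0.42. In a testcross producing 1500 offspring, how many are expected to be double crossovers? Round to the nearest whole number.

36

Map distances give recombination frequencies of 0.182 and 0.229 for the two intervals.
With interference 0.42 (so coincidence = 0.58), expected double-crossover frequency = 0.182 × 0.229 × 0.58 = 0.02417.
Expected number = 0.02417 × 1500 = 36.26 ≈ 36.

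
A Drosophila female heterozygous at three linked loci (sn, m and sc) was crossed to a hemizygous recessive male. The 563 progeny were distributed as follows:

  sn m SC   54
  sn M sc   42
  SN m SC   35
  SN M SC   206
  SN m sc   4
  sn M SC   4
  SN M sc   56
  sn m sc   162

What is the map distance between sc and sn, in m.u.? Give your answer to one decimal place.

The two most frequent reciprocal classes, SN M SC and sn m sc, are the parental types, so the F1 was SN M SC / sn m sc.
The two rarest classes, sn M SC and SN m sc, are the double crossovers. Comparing them with the parentals, only the sn allele has switched, so sn is the middle locus and the order is m – sn – sc.
Crossovers in the sn–sc interval produce the single-crossover classes SN M sc and sn m SC (56 + 54 = 110) plus the double crossovers (8).
RF(sn–sc) = (110 + 8) / 563 = 118/563 = 0.2096 → 21.0 m.u.

21.0 m.u.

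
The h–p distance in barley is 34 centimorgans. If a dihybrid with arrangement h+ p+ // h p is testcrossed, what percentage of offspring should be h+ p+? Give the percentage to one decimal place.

A map distance of 34 centimorgans corresponds to a recombination frequency of 0.340.
The F1 is h+ p+ / h p, so h+ p+ is a parental gamete class with expected frequency (1 − r)/2 = 0.660/2 = 0.3300.
That is 0.3300 = 33.0% of the progeny.

33.0%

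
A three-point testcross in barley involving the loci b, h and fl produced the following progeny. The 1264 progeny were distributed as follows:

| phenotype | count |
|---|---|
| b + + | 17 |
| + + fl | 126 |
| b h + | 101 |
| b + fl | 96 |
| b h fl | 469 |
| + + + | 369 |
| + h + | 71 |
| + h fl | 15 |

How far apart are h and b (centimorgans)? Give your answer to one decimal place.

15.7 centimorgans

The two most frequent reciprocal classes, b h fl and + + +, are the parental types, so the F1 was b h fl / + + +.
The two rarest classes, + h fl and b + +, are the double crossovers. Comparing them with the parentals, only the b allele has switched, so b is the middle locus and the order is h – b – fl.
Crossovers in the h–b interval produce the single-crossover classes b + fl and + h + (96 + 71 = 167) plus the double crossovers (32).
RF(h–b) = (167 + 32) / 1264 = 199/1264 = 0.1574 → 15.7 centimorgans.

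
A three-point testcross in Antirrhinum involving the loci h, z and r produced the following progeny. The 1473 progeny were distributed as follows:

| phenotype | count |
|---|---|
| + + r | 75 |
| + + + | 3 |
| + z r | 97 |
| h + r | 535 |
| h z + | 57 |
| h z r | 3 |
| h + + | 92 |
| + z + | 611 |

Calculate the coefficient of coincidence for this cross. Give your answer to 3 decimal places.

0.328

The two most frequent reciprocal classes, + z + and h + r, are the parental types, so the F1 was + z + / h + r.
The two rarest classes, + + + and h z r, are the double crossovers. Comparing them with the parentals, only the z allele has switched, so z is the middle locus and the order is r – z – h.
r–z: (189 + 6)/1473 = 0.1324; z–h: (132 + 6)/1473 = 0.0937.
Expected DCO frequency = 0.1324 × 0.0937 ≈ 0.01241; observed = 6/1473 ≈ 0.00407.
Coefficient of coincidence = 0.00407/0.01241 ≈ 0.328.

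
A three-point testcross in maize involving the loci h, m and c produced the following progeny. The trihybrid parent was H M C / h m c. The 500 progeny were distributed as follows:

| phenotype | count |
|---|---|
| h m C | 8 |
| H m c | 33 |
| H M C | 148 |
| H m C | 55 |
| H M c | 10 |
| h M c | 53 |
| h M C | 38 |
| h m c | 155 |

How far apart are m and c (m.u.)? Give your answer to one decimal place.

The two rarest classes, H M c and h m C, are the double crossovers. Comparing them with the parentals, only the c allele has switched, so c is the middle locus and the order is h – c – m.
Crossovers in the c–m interval produce the single-crossover classes H m C and h M c (55 + 53 = 108) plus the double crossovers (18).
RF(c–m) = (108 + 18) / 500 = 126/500 = 0.2520 → 25.2 m.u.

25.2 m.u.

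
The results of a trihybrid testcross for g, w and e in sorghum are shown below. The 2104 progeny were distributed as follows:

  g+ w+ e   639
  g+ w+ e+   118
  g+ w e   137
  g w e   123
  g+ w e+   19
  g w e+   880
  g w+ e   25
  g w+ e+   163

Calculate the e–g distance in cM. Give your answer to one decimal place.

The two most frequent reciprocal classes, g w e+ and g+ w+ e, are the parental types, so the F1 was g w e+ / g+ w+ e.
The two rarest classes, g+ w e+ and g w+ e, are the double crossovers. Comparing them with the parentals, only the g allele has switched, so g is the middle locus and the order is w – g – e.
Crossovers in the g–e interval produce the single-crossover classes g w e and g+ w+ e+ (123 + 118 = 241) plus the double crossovers (44).
RF(g–e) = (241 + 44) / 2104 = 285/2104 = 0.1355 → 13.5 cM.

13.5 cM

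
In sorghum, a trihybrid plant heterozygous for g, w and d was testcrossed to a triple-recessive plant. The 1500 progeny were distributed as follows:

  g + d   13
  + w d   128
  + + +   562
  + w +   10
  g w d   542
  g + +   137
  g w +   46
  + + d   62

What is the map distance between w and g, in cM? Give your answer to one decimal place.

19.2 cM

The two most frequent reciprocal classes, + + + and g w d, are the parental types, so the F1 was + + + / g w d.
The two rarest classes, + w + and g + d, are the double crossovers. Comparing them with the parentals, only the w allele has switched, so w is the middle locus and the order is g – w – d.
Crossovers in the g–w interval produce the single-crossover classes g + + and + w d (137 + 128 = 265) plus the double crossovers (23).
RF(g–w) = (265 + 23) / 1500 = 288/1500 = 0.1920 → 19.2 cM.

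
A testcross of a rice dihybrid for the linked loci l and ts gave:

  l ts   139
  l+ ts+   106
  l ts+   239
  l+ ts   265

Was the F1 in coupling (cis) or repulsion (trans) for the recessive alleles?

trans

The two most frequent classes are l+ ts (265) and l ts+ (239); these are the parental (non-recombinant) types.
So the F1 carried l+ ts on one chromosome and l ts+ on the other — the recessive alleles are on opposite chromosomes (trans / repulsion).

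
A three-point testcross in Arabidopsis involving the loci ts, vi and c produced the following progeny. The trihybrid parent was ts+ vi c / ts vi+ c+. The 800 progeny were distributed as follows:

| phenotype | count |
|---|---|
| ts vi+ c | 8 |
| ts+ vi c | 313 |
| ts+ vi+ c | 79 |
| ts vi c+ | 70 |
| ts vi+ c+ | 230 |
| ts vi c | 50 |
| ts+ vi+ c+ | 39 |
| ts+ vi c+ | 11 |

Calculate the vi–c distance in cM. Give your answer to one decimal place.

The two rarest classes, ts+ vi c+ and ts vi+ c, are the double crossovers. Comparing them with the parentals, only the c allele has switched, so c is the middle locus and the order is ts – c – vi.
Crossovers in the c–vi interval produce the single-crossover classes ts+ vi+ c and ts vi c+ (79 + 70 = 149) plus the double crossovers (19).
RF(c–vi) = (149 + 19) / 800 = 168/800 = 0.2100 → 21.0 cM.

21.0 cM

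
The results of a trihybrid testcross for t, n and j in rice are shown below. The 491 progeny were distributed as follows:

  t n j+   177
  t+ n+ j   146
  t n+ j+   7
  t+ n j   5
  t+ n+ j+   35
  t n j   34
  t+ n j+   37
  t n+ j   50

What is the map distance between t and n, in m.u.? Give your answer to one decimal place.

The two most frequent reciprocal classes, t+ n+ j and t n j+, are the parental types, so the F1 was t+ n+ j / t n j+.
The two rarest classes, t+ n j and t n+ j+, are the double crossovers. Comparing them with the parentals, only the n allele has switched, so n is the middle locus and the order is j – n – t.
Crossovers in the n–t interval produce the single-crossover classes t n+ j and t+ n j+ (50 + 37 = 87) plus the double crossovers (12).
RF(n–t) = (87 + 12) / 491 = 99/491 = 0.2016 → 20.2 m.u.

20.2 m.u.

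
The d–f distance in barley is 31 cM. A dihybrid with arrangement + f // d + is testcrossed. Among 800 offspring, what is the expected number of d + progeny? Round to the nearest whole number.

276

A map distance of 31 cM corresponds to a recombination frequency of 0.310.
The F1 is + f / d +, so d + is a parental gamete class with expected frequency (1 − r)/2 = 0.690/2 = 0.3450.
Expected number = 0.3450 × 800 = 276.00 ≈ 276.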